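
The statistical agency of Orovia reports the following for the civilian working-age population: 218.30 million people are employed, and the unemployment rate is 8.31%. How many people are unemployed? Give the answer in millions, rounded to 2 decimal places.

About 19.78 million are unemployed.

Let U be the number unemployed. The labor force is E + U, and U/(E+U) = 0.0831.
So U = 0.0831 × 218.30 / (1 − 0.0831) = 18.1407 / 0.9169 ≈ 19.78 million.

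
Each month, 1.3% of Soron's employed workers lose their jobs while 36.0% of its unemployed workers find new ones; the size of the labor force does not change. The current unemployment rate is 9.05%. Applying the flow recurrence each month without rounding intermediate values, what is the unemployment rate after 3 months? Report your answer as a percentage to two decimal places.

Unemployment rate after three months ≈ 4.86%.

With a fixed labor force, u_{t+1} = u_t + s·(1−u_t) − f·u_t = u_t·(1−s−f) + s.
Here 1−s−f = 0.627 and s = 0.013.
u_1 = 0.090500 × 0.627 + 0.013 = 0.069743.
u_2 = 0.069743 × 0.627 + 0.013 = 0.056729.
u_3 = 0.056729 × 0.627 + 0.013 = 0.048569.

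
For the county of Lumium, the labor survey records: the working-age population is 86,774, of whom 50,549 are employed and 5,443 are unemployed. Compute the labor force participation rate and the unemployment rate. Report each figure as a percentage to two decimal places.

Labor force = employed + unemployed = 50,549 + 5,443 = 55,992.
Unemployment rate = 5,443 / 55,992 = 9.72%.
Labor force participation rate = 55,992 / 86,774 = 64.53%.

Labor force participation rate ≈ 64.53%; unemployment rate ≈ 9.72%.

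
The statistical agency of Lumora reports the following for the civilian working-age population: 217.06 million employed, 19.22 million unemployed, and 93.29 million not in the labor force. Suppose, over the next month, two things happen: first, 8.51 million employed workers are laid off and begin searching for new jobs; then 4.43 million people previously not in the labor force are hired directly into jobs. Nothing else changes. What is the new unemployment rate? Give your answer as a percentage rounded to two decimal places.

Initially, labor force = 217.06 + 19.22 = 236.28 million, so u = 19.22/236.28 = 8.13%.
After the first change, employed falls and unemployed rises by 8.51; labor force unchanged → E = 208.55, U = 27.73, labor force = 236.28 million.
After the second change, employed and labor force both rise by 4.43; unemployed unchanged → E = 212.98, U = 27.73, labor force = 240.71 million.
New unemployment rate = 27.73 / 240.71 = 11.52%.

New unemployment rate ≈ 11.52%.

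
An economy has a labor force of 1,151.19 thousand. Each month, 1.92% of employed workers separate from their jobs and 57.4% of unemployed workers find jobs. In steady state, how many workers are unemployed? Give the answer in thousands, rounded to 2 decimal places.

Steady-state unemployment rate u* = s/(s+f) = 1.92/(1.92+57.4) = 0.032367.
Unemployed = u* × labor force = 0.032367 × 1,151.19 ≈ 37.26 thousand.

About 37.26 thousand are unemployed in steady state.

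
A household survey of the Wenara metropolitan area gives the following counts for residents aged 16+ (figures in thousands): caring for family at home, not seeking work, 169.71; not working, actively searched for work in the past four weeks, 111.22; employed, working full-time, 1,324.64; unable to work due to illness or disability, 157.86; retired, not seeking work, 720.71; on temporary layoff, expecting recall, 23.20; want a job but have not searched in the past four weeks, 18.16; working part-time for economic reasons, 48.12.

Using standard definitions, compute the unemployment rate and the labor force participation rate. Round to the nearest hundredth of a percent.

Employed = 1,324.64 + 48.12 = 1,372.76 thousand (anyone who worked, including part-time for economic reasons, counts as employed).
Unemployed = 111.22 + 23.20 = 134.42 thousand (jobless and actively searching, or on temporary layoff).
Labor force = 1,372.76 + 134.42 = 1,507.18 thousand.
Not in labor force = 169.71 + 157.86 + 720.71 + 18.16 = 1,066.44 thousand (those not working and not actively searching are outside the labor force — including those who want a job but have given up searching).
Civilian working-age population = 1,507.18 + 1,066.44 = 2,573.62 thousand.
Unemployment rate = 134.42 / 1,507.18 = 8.92%.
Labor force participation rate = 1,507.18 / 2,573.62 = 58.56%.

Unemployment rate ≈ 8.92%; labor force participation rate ≈ 58.56%.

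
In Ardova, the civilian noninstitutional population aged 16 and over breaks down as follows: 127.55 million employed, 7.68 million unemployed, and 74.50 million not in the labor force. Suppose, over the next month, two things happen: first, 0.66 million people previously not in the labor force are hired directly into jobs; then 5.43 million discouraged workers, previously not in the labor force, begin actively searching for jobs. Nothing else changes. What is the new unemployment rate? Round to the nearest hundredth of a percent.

New unemployment rate ≈ 9.28%.

Initially, labor force = 127.55 + 7.68 = 135.23 million, so u = 7.68/135.23 = 5.68%.
After the first change, employed and labor force both rise by 0.66; unemployed unchanged → E = 128.21, U = 7.68, labor force = 135.89 million.
After the second change, unemployed and labor force both rise by 5.43 → E = 128.21, U = 13.11, labor force = 141.32 million.
New unemployment rate = 13.11 / 141.32 = 9.28%.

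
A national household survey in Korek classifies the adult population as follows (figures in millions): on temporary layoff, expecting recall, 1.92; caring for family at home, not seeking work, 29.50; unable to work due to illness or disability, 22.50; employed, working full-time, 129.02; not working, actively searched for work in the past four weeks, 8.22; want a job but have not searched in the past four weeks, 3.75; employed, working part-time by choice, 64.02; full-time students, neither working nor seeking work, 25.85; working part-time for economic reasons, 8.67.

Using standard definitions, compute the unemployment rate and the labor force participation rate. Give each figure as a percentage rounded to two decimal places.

Unemployment rate ≈ 4.79%; labor force participation rate ≈ 72.19%.

Employed = 129.02 + 64.02 + 8.67 = 201.71 million (anyone who worked, including part-time for economic reasons, counts as employed).
Unemployed = 1.92 + 8.22 = 10.14 million (jobless and actively searching, or on temporary layoff).
Labor force = 201.71 + 10.14 = 211.85 million.
Not in labor force = 29.50 + 22.50 + 3.75 + 25.85 = 81.60 million (those not working and not actively searching are outside the labor force — including those who want a job but have given up searching).
Civilian working-age population = 211.85 + 81.60 = 293.45 million.
Unemployment rate = 10.14 / 211.85 = 4.79%.
Labor force participation rate = 211.85 / 293.45 = 72.19%.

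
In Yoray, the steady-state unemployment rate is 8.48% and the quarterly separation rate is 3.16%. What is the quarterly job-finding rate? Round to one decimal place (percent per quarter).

From u* = s/(s+f): f = s·(1−u)/u.
f = 3.16 × (1 − 0.0848) / 0.0848 = 2.8920 / 0.0848 ≈ 34.1% per quarter.

Job-finding rate ≈ 34.1% per quarter.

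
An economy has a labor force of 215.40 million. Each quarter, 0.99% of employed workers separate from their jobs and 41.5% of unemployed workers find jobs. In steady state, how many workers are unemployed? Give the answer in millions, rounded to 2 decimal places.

About 5.02 million are unemployed in steady state.

Steady-state unemployment rate u* = s/(s+f) = 0.99/(0.99+41.5) = 0.023300.
Unemployed = u* × labor force = 0.023300 × 215.40 ≈ 5.02 million.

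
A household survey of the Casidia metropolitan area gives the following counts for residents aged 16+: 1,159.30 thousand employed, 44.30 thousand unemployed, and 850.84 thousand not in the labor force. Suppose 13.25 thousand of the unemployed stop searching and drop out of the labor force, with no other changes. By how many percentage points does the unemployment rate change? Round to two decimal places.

Initially, labor force = 1,159.30 + 44.30 = 1,203.60 thousand, so u = 44.30/1,203.60 = 3.68%.
After the change, unemployed and labor force both fall by 13.25 → E = 1,159.30, U = 31.05, labor force = 1,190.35 thousand.
New unemployment rate = 31.05 / 1,190.35 = 2.61%.
Change = 2.61% − 3.68% = −1.07 percentage points.

The unemployment rate changes by −1.07 percentage points.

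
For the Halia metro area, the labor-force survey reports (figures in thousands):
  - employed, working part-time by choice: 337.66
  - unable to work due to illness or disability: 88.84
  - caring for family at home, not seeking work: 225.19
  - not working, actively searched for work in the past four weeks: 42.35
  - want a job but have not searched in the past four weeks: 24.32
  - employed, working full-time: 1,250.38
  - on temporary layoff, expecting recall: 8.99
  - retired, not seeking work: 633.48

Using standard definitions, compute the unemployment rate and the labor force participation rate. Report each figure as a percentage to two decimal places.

Unemployment rate ≈ 3.13%; labor force participation rate ≈ 62.78%.

Employed = 337.66 + 1,250.38 = 1,588.04 thousand.
Unemployed = 42.35 + 8.99 = 51.34 thousand (jobless and actively searching, or on temporary layoff).
Labor force = 1,588.04 + 51.34 = 1,639.38 thousand.
Not in labor force = 88.84 + 225.19 + 24.32 + 633.48 = 971.83 thousand (those not working and not actively searching are outside the labor force — including those who want a job but have given up searching).
Civilian working-age population = 1,639.38 + 971.83 = 2,611.21 thousand.
Unemployment rate = 51.34 / 1,639.38 = 3.13%.
Labor force participation rate = 1,639.38 / 2,611.21 = 62.78%.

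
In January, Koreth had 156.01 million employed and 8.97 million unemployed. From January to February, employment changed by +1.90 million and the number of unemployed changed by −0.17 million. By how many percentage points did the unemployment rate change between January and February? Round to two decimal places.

The unemployment rate changed by −0.16 percentage points.

January: labor force = 156.01 + 8.97 = 164.98; u = 8.97/164.98 = 5.44%.
February: labor force = 157.91 + 8.80 = 166.71; u = 8.80/166.71 = 5.28%.
Change = 5.28% − 5.44% = −0.16 pp.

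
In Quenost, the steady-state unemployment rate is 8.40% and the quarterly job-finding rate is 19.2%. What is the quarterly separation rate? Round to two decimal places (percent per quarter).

Separation rate ≈ 1.76% per quarter.

From u* = s/(s+f): s = u·f/(1−u).
s = 0.0840 × 19.2 / (1 − 0.0840) = 1.6128 / 0.9160 ≈ 1.76% per quarter.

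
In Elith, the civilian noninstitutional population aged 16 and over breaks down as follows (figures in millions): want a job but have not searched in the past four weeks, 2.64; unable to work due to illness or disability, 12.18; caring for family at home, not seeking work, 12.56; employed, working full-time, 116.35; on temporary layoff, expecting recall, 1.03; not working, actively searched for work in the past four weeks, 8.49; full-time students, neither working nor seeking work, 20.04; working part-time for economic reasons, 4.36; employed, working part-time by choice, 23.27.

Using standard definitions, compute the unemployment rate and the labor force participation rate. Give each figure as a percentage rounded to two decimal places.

Unemployment rate ≈ 6.20%; labor force participation rate ≈ 76.40%.

Employed = 116.35 + 4.36 + 23.27 = 143.98 million (anyone who worked, including part-time for economic reasons, counts as employed).
Unemployed = 1.03 + 8.49 = 9.52 million (jobless and actively searching, or on temporary layoff).
Labor force = 143.98 + 9.52 = 153.50 million.
Not in labor force = 2.64 + 12.18 + 12.56 + 20.04 = 47.42 million (those not working and not actively searching are outside the labor force — including those who want a job but have given up searching).
Civilian working-age population = 153.50 + 47.42 = 200.92 million.
Unemployment rate = 9.52 / 153.50 = 6.20%.
Labor force participation rate = 153.50 / 200.92 = 76.40%.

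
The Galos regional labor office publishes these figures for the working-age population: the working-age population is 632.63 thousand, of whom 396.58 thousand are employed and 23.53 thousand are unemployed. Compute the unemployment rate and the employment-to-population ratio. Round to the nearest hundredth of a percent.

Labor force = employed + unemployed = 396.58 + 23.53 = 420.11 thousand.
Unemployment rate = 23.53 / 420.11 = 5.60%.
Employment-population ratio = 396.58 / 632.63 = 62.69%.

Unemployment rate ≈ 5.60%; employment-population ratio ≈ 62.69%.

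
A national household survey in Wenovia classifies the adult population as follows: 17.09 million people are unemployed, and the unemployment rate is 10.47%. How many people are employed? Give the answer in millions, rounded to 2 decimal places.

Labor force = U / u = 17.09 / 0.1047 ≈ 163.23 million.
Employed = labor force − unemployed = 163.23 − 17.09 = 146.14 million.

About 146.14 million are employed.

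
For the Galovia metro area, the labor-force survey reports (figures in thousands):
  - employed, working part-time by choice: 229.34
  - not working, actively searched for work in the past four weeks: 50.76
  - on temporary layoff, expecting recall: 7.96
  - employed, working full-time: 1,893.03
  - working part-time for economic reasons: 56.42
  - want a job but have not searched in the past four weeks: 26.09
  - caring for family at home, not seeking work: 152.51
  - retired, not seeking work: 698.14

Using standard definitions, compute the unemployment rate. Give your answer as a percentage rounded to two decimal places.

Unemployment rate ≈ 2.62%.

Employed = 229.34 + 1,893.03 + 56.42 = 2,178.79 thousand (anyone who worked, including part-time for economic reasons, counts as employed).
Unemployed = 50.76 + 7.96 = 58.72 thousand (jobless and actively searching, or on temporary layoff).
Labor force = 2,178.79 + 58.72 = 2,237.51 thousand.
Unemployment rate = 58.72 / 2,237.51 = 2.62%.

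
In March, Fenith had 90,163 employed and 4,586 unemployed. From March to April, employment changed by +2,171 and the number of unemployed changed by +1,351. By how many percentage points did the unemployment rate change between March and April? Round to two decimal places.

The unemployment rate changed by +1.20 percentage points.

March: labor force = 90,163 + 4,586 = 94,749; u = 4,586/94,749 = 4.84%.
April: labor force = 92,334 + 5,937 = 98,271; u = 5,937/98,271 = 6.04%.
Change = 6.04% − 4.84% = +1.20 pp.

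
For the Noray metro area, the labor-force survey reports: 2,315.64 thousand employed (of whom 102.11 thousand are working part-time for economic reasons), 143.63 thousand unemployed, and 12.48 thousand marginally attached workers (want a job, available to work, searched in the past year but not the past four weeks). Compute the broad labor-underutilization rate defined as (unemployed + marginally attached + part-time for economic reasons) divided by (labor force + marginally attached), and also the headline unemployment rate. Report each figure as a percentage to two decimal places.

Broad underutilization rate ≈ 10.45%; headline unemployment rate ≈ 5.84%.

Labor force = 2,315.64 + 143.63 = 2,459.27 thousand.
Numerator = 143.63 + 12.48 + 102.11 = 258.22 thousand.
Denominator = 2,459.27 + 12.48 = 2,471.75 thousand.
Broad rate = 258.22 / 2,471.75 = 10.45%.
Headline unemployment rate = 143.63 / 2,459.27 = 5.84%.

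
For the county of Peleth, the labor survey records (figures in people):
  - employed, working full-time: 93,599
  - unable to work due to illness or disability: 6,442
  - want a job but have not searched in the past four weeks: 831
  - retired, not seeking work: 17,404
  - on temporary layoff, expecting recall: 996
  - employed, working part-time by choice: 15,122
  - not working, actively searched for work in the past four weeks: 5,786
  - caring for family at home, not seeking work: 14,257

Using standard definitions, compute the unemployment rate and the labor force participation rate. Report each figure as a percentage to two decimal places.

Unemployment rate ≈ 5.87%; labor force participation rate ≈ 74.79%.

Employed = 93,599 + 15,122 = 108,721.
Unemployed = 996 + 5,786 = 6,782 (jobless and actively searching, or on temporary layoff).
Labor force = 108,721 + 6,782 = 115,503.
Not in labor force = 6,442 + 831 + 17,404 + 14,257 = 38,934 (those not working and not actively searching are outside the labor force — including those who want a job but have given up searching).
Civilian working-age population = 115,503 + 38,934 = 154,437.
Unemployment rate = 6,782 / 115,503 = 5.87%.
Labor force participation rate = 115,503 / 154,437 = 74.79%.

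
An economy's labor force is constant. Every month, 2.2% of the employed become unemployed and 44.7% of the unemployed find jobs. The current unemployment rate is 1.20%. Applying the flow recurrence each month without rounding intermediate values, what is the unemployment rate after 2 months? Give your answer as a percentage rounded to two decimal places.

Unemployment rate after two months ≈ 3.71%.

With a fixed labor force, u_{t+1} = u_t + s·(1−u_t) − f·u_t = u_t·(1−s−f) + s.
Here 1−s−f = 0.531 and s = 0.022.
u_1 = 0.012000 × 0.531 + 0.022 = 0.028372.
u_2 = 0.028372 × 0.531 + 0.022 = 0.037066.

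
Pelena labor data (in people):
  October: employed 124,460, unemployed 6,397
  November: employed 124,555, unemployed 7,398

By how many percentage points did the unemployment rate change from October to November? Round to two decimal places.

October: labor force = 124,460 + 6,397 = 130,857; u = 6,397/130,857 = 4.89%.
November: labor force = 124,555 + 7,398 = 131,953; u = 7,398/131,953 = 5.61%.
Change = 5.61% − 4.89% = +0.72 pp.

The unemployment rate changed by +0.72 percentage points.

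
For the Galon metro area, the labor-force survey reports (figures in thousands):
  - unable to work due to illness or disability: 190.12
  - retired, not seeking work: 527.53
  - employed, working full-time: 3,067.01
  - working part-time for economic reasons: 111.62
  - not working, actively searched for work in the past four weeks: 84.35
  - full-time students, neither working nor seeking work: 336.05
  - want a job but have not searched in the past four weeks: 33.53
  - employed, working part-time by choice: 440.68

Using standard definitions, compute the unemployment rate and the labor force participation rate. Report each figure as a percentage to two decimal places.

Unemployment rate ≈ 2.28%; labor force participation rate ≈ 77.31%.

Employed = 3,067.01 + 111.62 + 440.68 = 3,619.31 thousand (anyone who worked, including part-time for economic reasons, counts as employed).
Unemployed = 84.35 thousand.
Labor force = 3,619.31 + 84.35 = 3,703.66 thousand.
Not in labor force = 190.12 + 527.53 + 336.05 + 33.53 = 1,087.23 thousand (those not working and not actively searching are outside the labor force — including those who want a job but have given up searching).
Civilian working-age population = 3,703.66 + 1,087.23 = 4,790.89 thousand.
Unemployment rate = 84.35 / 3,703.66 = 2.28%.
Labor force participation rate = 3,703.66 / 4,790.89 = 77.31%.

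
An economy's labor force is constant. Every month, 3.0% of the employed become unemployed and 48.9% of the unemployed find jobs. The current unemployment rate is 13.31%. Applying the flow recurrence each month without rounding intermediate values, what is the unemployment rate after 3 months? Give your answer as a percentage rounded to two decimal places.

With a fixed labor force, u_{t+1} = u_t + s·(1−u_t) − f·u_t = u_t·(1−s−f) + s.
Here 1−s−f = 0.481 and s = 0.030.
u_1 = 0.133100 × 0.481 + 0.030 = 0.094021.
u_2 = 0.094021 × 0.481 + 0.030 = 0.075224.
u_3 = 0.075224 × 0.481 + 0.030 = 0.066183.

Unemployment rate after three months ≈ 6.62%.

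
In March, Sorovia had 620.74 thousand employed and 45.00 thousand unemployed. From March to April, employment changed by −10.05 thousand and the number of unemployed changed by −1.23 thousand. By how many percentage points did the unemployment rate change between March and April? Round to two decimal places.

March: labor force = 620.74 + 45.00 = 665.74; u = 45.00/665.74 = 6.76%.
April: labor force = 610.69 + 43.77 = 654.46; u = 43.77/654.46 = 6.69%.
Change = 6.69% − 6.76% = −0.07 pp.

The unemployment rate changed by −0.07 percentage points.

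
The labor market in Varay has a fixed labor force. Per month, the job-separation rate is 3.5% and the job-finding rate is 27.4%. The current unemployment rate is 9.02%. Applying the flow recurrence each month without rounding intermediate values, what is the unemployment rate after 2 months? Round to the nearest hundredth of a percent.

Unemployment rate after two months ≈ 10.23%.

With a fixed labor force, u_{t+1} = u_t + s·(1−u_t) − f·u_t = u_t·(1−s−f) + s.
Here 1−s−f = 0.691 and s = 0.035.
u_1 = 0.090200 × 0.691 + 0.035 = 0.097328.
u_2 = 0.097328 × 0.691 + 0.035 = 0.102254.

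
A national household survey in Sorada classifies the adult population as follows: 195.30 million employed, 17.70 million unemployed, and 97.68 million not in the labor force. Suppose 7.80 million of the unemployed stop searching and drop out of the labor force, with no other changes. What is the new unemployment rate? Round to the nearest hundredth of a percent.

New unemployment rate ≈ 4.82%.

Initially, labor force = 195.30 + 17.70 = 213.00 million, so u = 17.70/213.00 = 8.31%.
After the change, unemployed and labor force both fall by 7.80 → E = 195.30, U = 9.90, labor force = 205.20 million.
New unemployment rate = 9.90 / 205.20 = 4.82%.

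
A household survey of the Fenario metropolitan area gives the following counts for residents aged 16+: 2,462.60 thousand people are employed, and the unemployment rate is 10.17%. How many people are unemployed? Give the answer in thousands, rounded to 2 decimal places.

Let U be the number unemployed. The labor force is E + U, and U/(E+U) = 0.1017.
So U = 0.1017 × 2,462.60 / (1 − 0.1017) = 250.4464 / 0.8983 ≈ 278.80 thousand.

About 278.80 thousand are unemployed.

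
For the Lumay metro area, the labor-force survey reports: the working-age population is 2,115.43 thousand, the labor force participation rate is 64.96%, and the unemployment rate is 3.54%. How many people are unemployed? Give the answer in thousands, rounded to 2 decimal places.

About 48.65 thousand are unemployed.

Labor force = 0.6496 × 2,115.43 = 1,374.18 thousand.
Unemployed = 0.0354 × 1,374.18 ≈ 48.65 thousand.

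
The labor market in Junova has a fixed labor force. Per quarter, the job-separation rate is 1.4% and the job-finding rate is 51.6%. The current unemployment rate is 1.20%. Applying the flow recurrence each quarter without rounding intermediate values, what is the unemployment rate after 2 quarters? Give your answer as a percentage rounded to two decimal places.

Unemployment rate after two quarters ≈ 2.32%.

With a fixed labor force, u_{t+1} = u_t + s·(1−u_t) − f·u_t = u_t·(1−s−f) + s.
Here 1−s−f = 0.470 and s = 0.014.
u_1 = 0.012000 × 0.470 + 0.014 = 0.019640.
u_2 = 0.019640 × 0.470 + 0.014 = 0.023231.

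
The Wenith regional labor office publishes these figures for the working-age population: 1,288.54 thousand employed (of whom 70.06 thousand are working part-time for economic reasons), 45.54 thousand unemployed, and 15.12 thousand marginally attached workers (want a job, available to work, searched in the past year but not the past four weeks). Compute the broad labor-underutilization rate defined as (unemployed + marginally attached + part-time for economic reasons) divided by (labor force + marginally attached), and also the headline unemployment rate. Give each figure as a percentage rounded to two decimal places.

Labor force = 1,288.54 + 45.54 = 1,334.08 thousand.
Numerator = 45.54 + 15.12 + 70.06 = 130.72 thousand.
Denominator = 1,334.08 + 15.12 = 1,349.20 thousand.
Broad rate = 130.72 / 1,349.20 = 9.69%.
Headline unemployment rate = 45.54 / 1,334.08 = 3.41%.

Broad underutilization rate ≈ 9.69%; headline unemployment rate ≈ 3.41%.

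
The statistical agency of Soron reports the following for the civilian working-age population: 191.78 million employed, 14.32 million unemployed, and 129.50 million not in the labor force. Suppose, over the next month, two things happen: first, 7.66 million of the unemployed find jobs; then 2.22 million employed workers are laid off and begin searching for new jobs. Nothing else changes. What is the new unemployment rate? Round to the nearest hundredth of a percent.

New unemployment rate ≈ 4.31%.

Initially, labor force = 191.78 + 14.32 = 206.10 million, so u = 14.32/206.10 = 6.95%.
After the first change, unemployed falls and employed rises by 7.66; labor force unchanged → E = 199.44, U = 6.66, labor force = 206.10 million.
After the second change, employed falls and unemployed rises by 2.22; labor force unchanged → E = 197.22, U = 8.88, labor force = 206.10 million.
New unemployment rate = 8.88 / 206.10 = 4.31%.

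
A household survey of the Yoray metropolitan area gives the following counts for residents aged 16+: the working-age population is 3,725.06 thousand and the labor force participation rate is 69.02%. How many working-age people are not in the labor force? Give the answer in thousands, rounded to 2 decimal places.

About 1,154.02 thousand are not in the labor force.

Share not in the labor force = 1 − 0.6902 = 0.3098.
Not in labor force = 0.3098 × 3,725.06 ≈ 1,154.02 thousand.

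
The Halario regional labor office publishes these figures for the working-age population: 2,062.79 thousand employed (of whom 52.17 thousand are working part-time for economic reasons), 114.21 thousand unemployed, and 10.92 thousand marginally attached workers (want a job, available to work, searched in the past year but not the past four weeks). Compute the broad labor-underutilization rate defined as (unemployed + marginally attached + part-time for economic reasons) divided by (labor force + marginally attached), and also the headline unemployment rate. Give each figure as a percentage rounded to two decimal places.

Labor force = 2,062.79 + 114.21 = 2,177.00 thousand.
Numerator = 114.21 + 10.92 + 52.17 = 177.30 thousand.
Denominator = 2,177.00 + 10.92 = 2,187.92 thousand.
Broad rate = 177.30 / 2,187.92 = 8.10%.
Headline unemployment rate = 114.21 / 2,177.00 = 5.25%.

Broad underutilization rate ≈ 8.10%; headline unemployment rate ≈ 5.25%.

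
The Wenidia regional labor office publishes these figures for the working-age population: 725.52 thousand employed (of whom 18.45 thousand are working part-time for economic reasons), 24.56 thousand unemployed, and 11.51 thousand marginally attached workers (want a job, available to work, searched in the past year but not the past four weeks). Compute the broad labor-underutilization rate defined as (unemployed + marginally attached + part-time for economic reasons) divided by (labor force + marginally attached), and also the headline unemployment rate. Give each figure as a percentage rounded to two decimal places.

Labor force = 725.52 + 24.56 = 750.08 thousand.
Numerator = 24.56 + 11.51 + 18.45 = 54.52 thousand.
Denominator = 750.08 + 11.51 = 761.59 thousand.
Broad rate = 54.52 / 761.59 = 7.16%.
Headline unemployment rate = 24.56 / 750.08 = 3.27%.

Broad underutilization rate ≈ 7.16%; headline unemployment rate ≈ 3.27%.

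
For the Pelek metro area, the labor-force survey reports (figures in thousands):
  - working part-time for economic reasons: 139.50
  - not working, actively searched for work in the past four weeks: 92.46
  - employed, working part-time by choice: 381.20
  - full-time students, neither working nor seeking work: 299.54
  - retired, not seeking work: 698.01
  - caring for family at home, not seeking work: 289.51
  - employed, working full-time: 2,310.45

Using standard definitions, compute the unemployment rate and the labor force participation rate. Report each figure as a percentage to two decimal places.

Unemployment rate ≈ 3.16%; labor force participation rate ≈ 69.43%.

Employed = 139.50 + 381.20 + 2,310.45 = 2,831.15 thousand (anyone who worked, including part-time for economic reasons, counts as employed).
Unemployed = 92.46 thousand.
Labor force = 2,831.15 + 92.46 = 2,923.61 thousand.
Not in labor force = 299.54 + 698.01 + 289.51 = 1,287.06 thousand (those not working and not actively searching are outside the labor force).
Civilian working-age population = 2,923.61 + 1,287.06 = 4,210.67 thousand.
Unemployment rate = 92.46 / 2,923.61 = 3.16%.
Labor force participation rate = 2,923.61 / 4,210.67 = 69.43%.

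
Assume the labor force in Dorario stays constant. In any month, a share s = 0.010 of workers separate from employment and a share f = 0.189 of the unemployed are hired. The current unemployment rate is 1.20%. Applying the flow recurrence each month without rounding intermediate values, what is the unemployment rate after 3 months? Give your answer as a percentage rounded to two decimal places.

With a fixed labor force, u_{t+1} = u_t + s·(1−u_t) − f·u_t = u_t·(1−s−f) + s.
Here 1−s−f = 0.801 and s = 0.010.
u_1 = 0.012000 × 0.801 + 0.010 = 0.019612.
u_2 = 0.019612 × 0.801 + 0.010 = 0.025709.
u_3 = 0.025709 × 0.801 + 0.010 = 0.030593.

Unemployment rate after three months ≈ 3.06%.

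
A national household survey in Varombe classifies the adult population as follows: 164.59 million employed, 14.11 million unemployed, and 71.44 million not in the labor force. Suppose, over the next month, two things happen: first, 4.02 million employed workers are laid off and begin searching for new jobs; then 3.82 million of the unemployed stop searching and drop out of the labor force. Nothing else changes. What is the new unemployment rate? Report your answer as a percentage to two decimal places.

Initially, labor force = 164.59 + 14.11 = 178.70 million, so u = 14.11/178.70 = 7.90%.
After the first change, employed falls and unemployed rises by 4.02; labor force unchanged → E = 160.57, U = 18.13, labor force = 178.70 million.
After the second change, unemployed and labor force both fall by 3.82 → E = 160.57, U = 14.31, labor force = 174.88 million.
New unemployment rate = 14.31 / 174.88 = 8.18%.

New unemployment rate ≈ 8.18%.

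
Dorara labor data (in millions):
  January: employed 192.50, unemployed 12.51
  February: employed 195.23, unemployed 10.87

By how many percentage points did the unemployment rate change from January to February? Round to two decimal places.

January: labor force = 192.50 + 12.51 = 205.01; u = 12.51/205.01 = 6.10%.
February: labor force = 195.23 + 10.87 = 206.10; u = 10.87/206.10 = 5.27%.
Change = 5.27% − 6.10% = −0.83 pp.

The unemployment rate changed by −0.83 percentage points.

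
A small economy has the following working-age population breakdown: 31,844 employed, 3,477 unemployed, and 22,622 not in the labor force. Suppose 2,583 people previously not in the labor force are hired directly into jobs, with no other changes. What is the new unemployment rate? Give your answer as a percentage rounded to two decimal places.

Initially, labor force = 31,844 + 3,477 = 35,321, so u = 3,477/35,321 = 9.84%.
After the change, employed and labor force both rise by 2,583; unemployed unchanged → E = 34,427, U = 3,477, labor force = 37,904.
New unemployment rate = 3,477 / 37,904 = 9.17%.

New unemployment rate ≈ 9.17%.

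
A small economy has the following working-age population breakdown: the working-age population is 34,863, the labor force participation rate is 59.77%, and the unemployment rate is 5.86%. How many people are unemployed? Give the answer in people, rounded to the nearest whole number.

About 1,221 are unemployed.

Labor force = 0.5977 × 34,863 = 20,838.
Unemployed = 0.0586 × 20,838 ≈ 1,221.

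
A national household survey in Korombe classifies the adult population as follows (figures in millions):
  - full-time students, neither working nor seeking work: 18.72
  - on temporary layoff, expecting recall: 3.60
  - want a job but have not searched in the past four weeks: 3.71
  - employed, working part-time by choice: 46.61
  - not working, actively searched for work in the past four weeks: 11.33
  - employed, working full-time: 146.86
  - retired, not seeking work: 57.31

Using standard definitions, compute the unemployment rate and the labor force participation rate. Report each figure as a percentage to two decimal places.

Unemployment rate ≈ 7.16%; labor force participation rate ≈ 72.33%.

Employed = 46.61 + 146.86 = 193.47 million.
Unemployed = 3.60 + 11.33 = 14.93 million (jobless and actively searching, or on temporary layoff).
Labor force = 193.47 + 14.93 = 208.40 million.
Not in labor force = 18.72 + 3.71 + 57.31 = 79.74 million (those not working and not actively searching are outside the labor force — including those who want a job but have given up searching).
Civilian working-age population = 208.40 + 79.74 = 288.14 million.
Unemployment rate = 14.93 / 208.40 = 7.16%.
Labor force participation rate = 208.40 / 288.14 = 72.33%.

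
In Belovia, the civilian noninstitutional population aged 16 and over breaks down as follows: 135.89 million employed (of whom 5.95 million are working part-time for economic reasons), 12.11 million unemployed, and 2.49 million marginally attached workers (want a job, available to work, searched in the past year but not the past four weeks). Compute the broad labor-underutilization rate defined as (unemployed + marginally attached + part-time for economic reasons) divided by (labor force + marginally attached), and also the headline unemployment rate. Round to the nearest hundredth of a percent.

Labor force = 135.89 + 12.11 = 148.00 million.
Numerator = 12.11 + 2.49 + 5.95 = 20.55 million.
Denominator = 148.00 + 2.49 = 150.49 million.
Broad rate = 20.55 / 150.49 = 13.66%.
Headline unemployment rate = 12.11 / 148.00 = 8.18%.

Broad underutilization rate ≈ 13.66%; headline unemployment rate ≈ 8.18%.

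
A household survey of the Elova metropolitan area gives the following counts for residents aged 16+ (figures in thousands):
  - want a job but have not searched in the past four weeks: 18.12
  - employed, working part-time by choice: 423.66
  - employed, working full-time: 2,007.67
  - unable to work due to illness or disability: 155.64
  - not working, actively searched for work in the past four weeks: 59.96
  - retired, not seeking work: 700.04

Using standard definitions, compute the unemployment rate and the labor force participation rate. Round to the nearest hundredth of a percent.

Unemployment rate ≈ 2.41%; labor force participation rate ≈ 74.03%.

Employed = 423.66 + 2,007.67 = 2,431.33 thousand.
Unemployed = 59.96 thousand.
Labor force = 2,431.33 + 59.96 = 2,491.29 thousand.
Not in labor force = 18.12 + 155.64 + 700.04 = 873.80 thousand (those not working and not actively searching are outside the labor force — including those who want a job but have given up searching).
Civilian working-age population = 2,491.29 + 873.80 = 3,365.09 thousand.
Unemployment rate = 59.96 / 2,491.29 = 2.41%.
Labor force participation rate = 2,491.29 / 3,365.09 = 74.03%.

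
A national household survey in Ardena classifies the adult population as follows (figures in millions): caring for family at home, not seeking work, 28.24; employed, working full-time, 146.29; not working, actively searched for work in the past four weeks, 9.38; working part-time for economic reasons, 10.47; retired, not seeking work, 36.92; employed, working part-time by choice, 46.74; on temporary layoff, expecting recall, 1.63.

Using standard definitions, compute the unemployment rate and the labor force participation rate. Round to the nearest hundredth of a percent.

Employed = 146.29 + 10.47 + 46.74 = 203.50 million (anyone who worked, including part-time for economic reasons, counts as employed).
Unemployed = 9.38 + 1.63 = 11.01 million (jobless and actively searching, or on temporary layoff).
Labor force = 203.50 + 11.01 = 214.51 million.
Not in labor force = 28.24 + 36.92 = 65.16 million (those not working and not actively searching are outside the labor force).
Civilian working-age population = 214.51 + 65.16 = 279.67 million.
Unemployment rate = 11.01 / 214.51 = 5.13%.
Labor force participation rate = 214.51 / 279.67 = 76.70%.

Unemployment rate ≈ 5.13%; labor force participation rate ≈ 76.70%.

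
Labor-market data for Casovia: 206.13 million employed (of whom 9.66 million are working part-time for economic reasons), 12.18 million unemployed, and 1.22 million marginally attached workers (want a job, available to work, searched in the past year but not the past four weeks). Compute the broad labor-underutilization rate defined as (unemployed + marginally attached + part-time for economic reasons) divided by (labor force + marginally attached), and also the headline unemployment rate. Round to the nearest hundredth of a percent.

Broad underutilization rate ≈ 10.50%; headline unemployment rate ≈ 5.58%.

Labor force = 206.13 + 12.18 = 218.31 million.
Numerator = 12.18 + 1.22 + 9.66 = 23.06 million.
Denominator = 218.31 + 1.22 = 219.53 million.
Broad rate = 23.06 / 219.53 = 10.50%.
Headline unemployment rate = 12.18 / 218.31 = 5.58%.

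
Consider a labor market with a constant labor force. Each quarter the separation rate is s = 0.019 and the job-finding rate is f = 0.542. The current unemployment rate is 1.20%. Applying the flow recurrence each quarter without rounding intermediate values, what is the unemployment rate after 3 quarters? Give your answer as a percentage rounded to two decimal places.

With a fixed labor force, u_{t+1} = u_t + s·(1−u_t) − f·u_t = u_t·(1−s−f) + s.
Here 1−s−f = 0.439 and s = 0.019.
u_1 = 0.012000 × 0.439 + 0.019 = 0.024268.
u_2 = 0.024268 × 0.439 + 0.019 = 0.029654.
u_3 = 0.029654 × 0.439 + 0.019 = 0.032018.

Unemployment rate after three quarters ≈ 3.20%.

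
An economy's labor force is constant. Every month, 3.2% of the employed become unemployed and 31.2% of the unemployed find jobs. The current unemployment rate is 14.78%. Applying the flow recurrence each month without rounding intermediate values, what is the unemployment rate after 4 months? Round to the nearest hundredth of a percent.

Unemployment rate after four months ≈ 10.32%.

With a fixed labor force, u_{t+1} = u_t + s·(1−u_t) − f·u_t = u_t·(1−s−f) + s.
Here 1−s−f = 0.656 and s = 0.032.
u_1 = 0.147800 × 0.656 + 0.032 = 0.128957.
u_2 = 0.128957 × 0.656 + 0.032 = 0.116596.
u_3 = 0.116596 × 0.656 + 0.032 = 0.108487.
u_4 = 0.108487 × 0.656 + 0.032 = 0.103167.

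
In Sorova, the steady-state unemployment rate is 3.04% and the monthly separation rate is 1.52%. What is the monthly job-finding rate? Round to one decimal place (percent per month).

From u* = s/(s+f): f = s·(1−u)/u.
f = 1.52 × (1 − 0.0304) / 0.0304 = 1.4738 / 0.0304 ≈ 48.5% per month.

Job-finding rate ≈ 48.5% per month.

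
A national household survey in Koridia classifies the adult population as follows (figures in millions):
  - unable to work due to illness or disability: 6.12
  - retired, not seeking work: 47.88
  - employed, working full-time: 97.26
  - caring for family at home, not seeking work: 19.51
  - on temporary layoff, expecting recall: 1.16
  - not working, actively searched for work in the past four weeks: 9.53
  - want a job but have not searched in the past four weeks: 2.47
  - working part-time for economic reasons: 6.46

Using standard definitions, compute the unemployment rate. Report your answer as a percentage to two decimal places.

Employed = 97.26 + 6.46 = 103.72 million (anyone who worked, including part-time for economic reasons, counts as employed).
Unemployed = 1.16 + 9.53 = 10.69 million (jobless and actively searching, or on temporary layoff).
Labor force = 103.72 + 10.69 = 114.41 million.
Unemployment rate = 10.69 / 114.41 = 9.34%.

Unemployment rate ≈ 9.34%.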